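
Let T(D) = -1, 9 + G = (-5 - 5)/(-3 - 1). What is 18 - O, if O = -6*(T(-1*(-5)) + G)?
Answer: -27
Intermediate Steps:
G = -13/2 (G = -9 + (-5 - 5)/(-3 - 1) = -9 - 10/(-4) = -9 - 10*(-1/4) = -9 + 5/2 = -13/2 ≈ -6.5000)
O = 45 (O = -6*(-1 - 13/2) = -6*(-15/2) = 45)
18 - O = 18 - 1*45 = 18 - 45 = -27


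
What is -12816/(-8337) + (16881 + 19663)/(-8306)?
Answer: -33036272/11541187 ≈ -2.8625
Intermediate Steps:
-12816/(-8337) + (16881 + 19663)/(-8306) = -12816*(-1/8337) + 36544*(-1/8306) = 4272/2779 - 18272/4153 = -33036272/11541187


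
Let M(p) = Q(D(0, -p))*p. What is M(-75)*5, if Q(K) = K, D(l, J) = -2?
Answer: 750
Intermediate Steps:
M(p) = -2*p
M(-75)*5 = -2*(-75)*5 = 150*5 = 750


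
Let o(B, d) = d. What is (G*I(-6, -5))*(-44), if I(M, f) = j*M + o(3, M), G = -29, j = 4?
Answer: -38280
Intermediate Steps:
I(M, f) = 5*M (I(M, f) = 4*M + M = 5*M)
(G*I(-6, -5))*(-44) = -145*(-6)*(-44) = -29*(-30)*(-44) = 870*(-44) = -38280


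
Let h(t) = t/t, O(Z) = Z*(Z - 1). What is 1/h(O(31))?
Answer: 1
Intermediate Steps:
O(Z) = Z*(-1 + Z)
h(t) = 1
1/h(O(31)) = 1/1 = 1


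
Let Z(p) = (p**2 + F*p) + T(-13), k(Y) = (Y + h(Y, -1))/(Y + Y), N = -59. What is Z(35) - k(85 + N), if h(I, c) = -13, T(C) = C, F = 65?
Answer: 13947/4 ≈ 3486.8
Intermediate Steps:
k(Y) = (-13 + Y)/(2*Y) (k(Y) = (Y - 13)/(Y + Y) = (-13 + Y)/((2*Y)) = (-13 + Y)*(1/(2*Y)) = (-13 + Y)/(2*Y))
Z(p) = -13 + p**2 + 65*p (Z(p) = (p**2 + 65*p) - 13 = -13 + p**2 + 65*p)
Z(35) - k(85 + N) = (-13 + 35**2 + 65*35) - (-13 + (85 - 59))/(2*(85 - 59)) = (-13 + 1225 + 2275) - (-13 + 26)/(2*26) = 3487 - 13/(2*26) = 3487 - 1*1/4 = 3487 - 1/4 = 13947/4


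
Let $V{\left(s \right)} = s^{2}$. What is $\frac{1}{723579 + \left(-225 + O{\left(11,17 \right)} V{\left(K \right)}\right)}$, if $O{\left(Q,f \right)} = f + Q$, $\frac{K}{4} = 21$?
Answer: $\frac{1}{920922} \approx 1.0859 \cdot 10^{-6}$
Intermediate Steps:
$K = 84$ ($K = 4 \cdot 21 = 84$)
$O{\left(Q,f \right)} = Q + f$
$\frac{1}{723579 + \left(-225 + O{\left(11,17 \right)} V{\left(K \right)}\right)} = \frac{1}{723579 - \left(225 - \left(11 + 17\right) 84^{2}\right)} = \frac{1}{723579 + \left(-225 + 28 \cdot 7056\right)} = \frac{1}{723579 + \left(-225 + 197568\right)} = \frac{1}{723579 + 197343} = \frac{1}{920922}$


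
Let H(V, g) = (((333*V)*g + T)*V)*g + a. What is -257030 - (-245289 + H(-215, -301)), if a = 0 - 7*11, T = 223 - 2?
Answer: -1394628711604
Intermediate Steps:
T = 221
a = -77 (a = 0 - 77 = -77)
H(V, g) = -77 + V*g*(221 + 333*V*g) (H(V, g) = (((333*V)*g + 221)*V)*g - 77 = ((333*V*g + 221)*V)*g - 77 = ((221 + 333*V*g)*V)*g - 77 = (V*(221 + 333*V*g))*g - 77 = V*g*(221 + 333*V*g) - 77 = -77 + V*g*(221 + 333*V*g))
-257030 - (-245289 + H(-215, -301)) = -257030 - (-245289 + (-77 + 221*(-215)*(-301) + 333*(-215)**2*(-301)**2)) = -257030 - (-245289 + (-77 + 14302015 + 333*46225*90601)) = -257030 - (-245289 + (-77 + 14302015 + 1394614397925)) = -257030 - (-245289 + 1394628699863) = -257030 - 1*1394628454574 = -257030 - 1394628454574 = -1394628711604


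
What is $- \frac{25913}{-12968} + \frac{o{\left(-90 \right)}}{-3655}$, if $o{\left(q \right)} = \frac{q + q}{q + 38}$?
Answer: $\frac{246134527}{123234904} \approx 1.9973$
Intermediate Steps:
$o{\left(q \right)} = \frac{2 q}{38 + q}$
$- \frac{25913}{-12968} + \frac{o{\left(-90 \right)}}{-3655} = - \frac{25913}{-12968} + \frac{2 \left(-90\right) \frac{1}{38 - 90}}{-3655} = \left(-25913\right) \left(- \frac{1}{12968}\right) + 2 \left(-90\right) \frac{1}{-52} \left(- \frac{1}{3655}\right) = \frac{25913}{12968} + 2 \left(-90\right) \left(- \frac{1}{52}\right) \left(- \frac{1}{3655}\right) = \frac{25913}{12968} + \frac{45}{13} \left(- \frac{1}{3655}\right) = \frac{25913}{12968} - \frac{9}{9503} = \frac{246134527}{123234904}$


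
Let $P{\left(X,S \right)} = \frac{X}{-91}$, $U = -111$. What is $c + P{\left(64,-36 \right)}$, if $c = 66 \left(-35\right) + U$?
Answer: $- \frac{220375}{91} \approx -2421.7$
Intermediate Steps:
$c = -2421$ ($c = 66 \left(-35\right) - 111 = -2310 - 111 = -2421$)
$P{\left(X,S \right)} = - \frac{X}{91}$ ($P{\left(X,S \right)} = X \left(- \frac{1}{91}\right) = - \frac{X}{91}$)
$c + P{\left(64,-36 \right)} = -2421 - \frac{64}{91} = - \frac{220375}{91}$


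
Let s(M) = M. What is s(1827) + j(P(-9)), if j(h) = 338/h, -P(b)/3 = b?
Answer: 49667/27 ≈ 1839.5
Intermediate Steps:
P(b) = -3*b
s(1827) + j(P(-9)) = 1827 + 338/((-3*(-9))) = 1827 + 338/27 = 49667/27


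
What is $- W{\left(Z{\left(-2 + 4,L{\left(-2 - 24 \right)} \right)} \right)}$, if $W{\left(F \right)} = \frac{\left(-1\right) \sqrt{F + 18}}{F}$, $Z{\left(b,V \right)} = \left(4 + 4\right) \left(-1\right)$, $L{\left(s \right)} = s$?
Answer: $- \frac{\sqrt{10}}{8} \approx -0.39528$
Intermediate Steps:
$Z{\left(b,V \right)} = -8$ ($Z{\left(b,V \right)} = 8 \left(-1\right) = -8$)
$W{\left(F \right)} = - \frac{\sqrt{18 + F}}{F}$ ($W{\left(F \right)} = \frac{\left(-1\right) \sqrt{18 + F}}{F} = - \frac{\sqrt{18 + F}}{F}$)
$- W{\left(Z{\left(-2 + 4,L{\left(-2 - 24 \right)} \right)} \right)} = - \frac{\left(-1\right) \sqrt{18 - 8}}{-8} = - \frac{\left(-1\right) \left(-1\right) \sqrt{10}}{8} = - \frac{\sqrt{10}}{8}$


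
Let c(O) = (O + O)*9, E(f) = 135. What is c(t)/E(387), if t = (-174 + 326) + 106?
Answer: 172/5 ≈ 34.400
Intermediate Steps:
t = 258 (t = 152 + 106 = 258)
c(O) = 18*O (c(O) = (2*O)*9 = 18*O)
c(t)/E(387) = (18*258)/135 = 4644*(1/135) = 172/5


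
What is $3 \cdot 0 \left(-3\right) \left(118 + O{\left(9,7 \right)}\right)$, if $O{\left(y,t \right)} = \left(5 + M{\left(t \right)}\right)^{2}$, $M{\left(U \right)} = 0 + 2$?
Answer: $0$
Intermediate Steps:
$M{\left(U \right)} = 2$
$O{\left(y,t \right)} = 49$ ($O{\left(y,t \right)} = \left(5 + 2\right)^{2} = 7^{2} = 49$)
$3 \cdot 0 \left(-3\right) \left(118 + O{\left(9,7 \right)}\right) = 3 \cdot 0 \left(-3\right) \left(118 + 49\right) = 0 \left(-3\right) 167 = 0 \cdot 167 = 0$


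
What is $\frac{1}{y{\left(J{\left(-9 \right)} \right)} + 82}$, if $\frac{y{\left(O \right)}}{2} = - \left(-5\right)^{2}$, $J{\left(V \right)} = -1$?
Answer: $\frac{1}{32} \approx 0.03125$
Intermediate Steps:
$y{\left(O \right)} = -50$ ($y{\left(O \right)} = 2 \left(- \left(-5\right)^{2}\right) = 2 \left(\left(-1\right) 25\right) = 2 \left(-25\right) = -50$)
$\frac{1}{y{\left(J{\left(-9 \right)} \right)} + 82} = \frac{1}{-50 + 82} = \frac{1}{32}$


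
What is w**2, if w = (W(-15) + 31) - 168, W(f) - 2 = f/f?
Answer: 17956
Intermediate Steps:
W(f) = 3 (W(f) = 2 + f/f = 2 + 1 = 3)
w = -134 (w = (3 + 31) - 168 = 34 - 168 = -134)
w**2 = (-134)**2 = 17956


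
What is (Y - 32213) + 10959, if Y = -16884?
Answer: -38138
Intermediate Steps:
(Y - 32213) + 10959 = (-16884 - 32213) + 10959 = -49097 + 10959 = -38138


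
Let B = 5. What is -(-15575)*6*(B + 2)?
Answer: 654150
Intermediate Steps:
-(-15575)*6*(B + 2) = -(-15575)*6*(5 + 2) = -(-15575)*6*7 = -(-15575)*42 = -1*(-654150) = 654150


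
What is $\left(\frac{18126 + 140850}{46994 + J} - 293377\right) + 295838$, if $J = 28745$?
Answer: $\frac{8110985}{3293} \approx 2463.1$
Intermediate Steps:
$\left(\frac{18126 + 140850}{46994 + J} - 293377\right) + 295838 = \left(\frac{18126 + 140850}{46994 + 28745} - 293377\right) + 295838 = \left(\frac{158976}{75739} - 293377\right) + 295838 = \left(158976 \cdot \frac{1}{75739} - 293377\right) + 295838 = \left(\frac{6912}{3293} - 293377\right) + 295838 = - \frac{966083549}{3293} + 295838 = \frac{8110985}{3293}$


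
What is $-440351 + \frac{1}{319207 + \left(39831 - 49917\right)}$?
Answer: $- \frac{136121741470}{309121} \approx -4.4035 \cdot 10^{5}$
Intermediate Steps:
$-440351 + \frac{1}{319207 + \left(39831 - 49917\right)} = -440351 + \frac{1}{319207 - 10086} = -440351 + \frac{1}{309121} = - \frac{136121741470}{309121}$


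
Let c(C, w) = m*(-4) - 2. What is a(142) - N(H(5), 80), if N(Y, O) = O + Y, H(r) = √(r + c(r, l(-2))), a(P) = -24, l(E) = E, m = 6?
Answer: -104 - I*√21 ≈ -104.0 - 4.5826*I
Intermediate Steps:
c(C, w) = -26 (c(C, w) = 6*(-4) - 2 = -24 - 2 = -26)
H(r) = √(-26 + r) (H(r) = √(r - 26) = √(-26 + r))
a(142) - N(H(5), 80) = -24 - (80 + √(-26 + 5)) = -24 - (80 + √(-21)) = -24 - (80 + I*√21) = -24 + (-80 - I*√21) = -104 - I*√21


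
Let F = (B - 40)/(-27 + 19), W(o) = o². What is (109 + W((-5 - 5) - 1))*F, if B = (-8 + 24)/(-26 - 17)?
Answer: 49910/43 ≈ 1160.7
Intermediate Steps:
B = -16/43 (B = 16/(-43) = 16*(-1/43) = -16/43 ≈ -0.37209)
F = 217/43 (F = (-16/43 - 40)/(-27 + 19) = -1736/43/(-8) = -1736/43*(-⅛) = 217/43 ≈ 5.0465)
(109 + W((-5 - 5) - 1))*F = (109 + ((-5 - 5) - 1)²)*(217/43) = (109 + (-10 - 1)²)*(217/43) = (109 + (-11)²)*(217/43) = (109 + 121)*(217/43) = 230*(217/43) = 49910/43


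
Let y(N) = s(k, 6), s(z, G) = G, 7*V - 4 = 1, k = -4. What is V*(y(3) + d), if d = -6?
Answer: 0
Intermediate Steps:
V = 5/7 (V = 4/7 + (1/7)*1 = 4/7 + 1/7 = 5/7 ≈ 0.71429)
y(N) = 6
V*(y(3) + d) = 5*(6 - 6)/7 = (5/7)*0 = 0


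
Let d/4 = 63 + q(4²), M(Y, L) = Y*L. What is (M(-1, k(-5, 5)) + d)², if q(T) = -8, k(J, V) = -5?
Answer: 50625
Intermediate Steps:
M(Y, L) = L*Y
d = 220 (d = 4*(63 - 8) = 4*55 = 220)
(M(-1, k(-5, 5)) + d)² = (-5*(-1) + 220)² = (5 + 220)² = 225² = 50625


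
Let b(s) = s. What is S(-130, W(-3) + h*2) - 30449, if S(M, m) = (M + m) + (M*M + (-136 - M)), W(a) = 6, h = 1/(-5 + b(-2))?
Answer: -95755/7 ≈ -13679.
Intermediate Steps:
h = -⅐ (h = 1/(-5 - 2) = 1/(-7) = -⅐ ≈ -0.14286)
S(M, m) = -136 + m + M² (S(M, m) = (M + m) + (M² + (-136 - M)) = (M + m) + (-136 + M² - M) = -136 + m + M²)
S(-130, W(-3) + h*2) - 30449 = (-136 + (6 - ⅐*2) + (-130)²) - 30449 = (-136 + (6 - 2/7) + 16900) - 30449 = (-136 + 40/7 + 16900) - 30449 = 117388/7 - 30449 = -95755/7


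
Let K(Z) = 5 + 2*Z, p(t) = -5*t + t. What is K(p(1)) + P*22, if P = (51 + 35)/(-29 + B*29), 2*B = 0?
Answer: -1979/29 ≈ -68.241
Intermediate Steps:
B = 0 (B = (½)*0 = 0)
p(t) = -4*t
P = -86/29 (P = (51 + 35)/(-29 + 0*29) = 86/(-29 + 0) = 86/(-29) = 86*(-1/29) = -86/29 ≈ -2.9655)
K(p(1)) + P*22 = (5 + 2*(-4*1)) - 86/29*22 = (5 + 2*(-4)) - 1892/29 = (5 - 8) - 1892/29 = -3 - 1892/29 = -1979/29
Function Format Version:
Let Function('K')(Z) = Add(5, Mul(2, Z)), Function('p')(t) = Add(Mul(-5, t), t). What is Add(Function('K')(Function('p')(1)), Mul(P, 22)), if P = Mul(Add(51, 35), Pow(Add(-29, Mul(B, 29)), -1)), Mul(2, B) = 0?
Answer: Rational(-1979, 29) ≈ -68.241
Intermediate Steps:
B = 0 (B = Mul(Rational(1, 2), 0) = 0)
Function('p')(t) = Mul(-4, t)
P = Rational(-86, 29) (P = Mul(Add(51, 35), Pow(Add(-29, Mul(0, 29)), -1)) = Mul(86, Pow(Add(-29, 0), -1)) = Mul(86, Pow(-29, -1)) = Mul(86, Rational(-1, 29)) = Rational(-86, 29) ≈ -2.9655)
Add(Function('K')(Function('p')(1)), Mul(P, 22)) = Add(Add(5, Mul(2, Mul(-4, 1))), Mul(Rational(-86, 29), 22)) = Add(Add(5, Mul(2, -4)), Rational(-1892, 29)) = Add(Add(5, -8), Rational(-1892, 29)) = Add(-3, Rational(-1892, 29)) = Rational(-1979, 29)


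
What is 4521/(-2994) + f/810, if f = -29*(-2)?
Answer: -581393/404190 ≈ -1.4384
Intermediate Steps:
f = 58
4521/(-2994) + f/810 = 4521/(-2994) + 58/810 = 4521*(-1/2994) + 58*(1/810) = -1507/998 + 29/405 = -581393/404190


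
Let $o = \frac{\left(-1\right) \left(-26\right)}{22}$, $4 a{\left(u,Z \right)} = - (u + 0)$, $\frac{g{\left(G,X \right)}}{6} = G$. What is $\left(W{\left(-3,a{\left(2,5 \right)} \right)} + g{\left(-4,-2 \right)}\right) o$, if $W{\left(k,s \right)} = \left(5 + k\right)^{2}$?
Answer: $- \frac{260}{11} \approx -23.636$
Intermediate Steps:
$g{\left(G,X \right)} = 6 G$
$a{\left(u,Z \right)} = - \frac{u}{4}$ ($a{\left(u,Z \right)} = \frac{\left(-1\right) \left(u + 0\right)}{4} = \frac{\left(-1\right) u}{4} = - \frac{u}{4}$)
$o = \frac{13}{11}$ ($o = 26 \cdot \frac{1}{22} = \frac{13}{11} \approx 1.1818$)
$\left(W{\left(-3,a{\left(2,5 \right)} \right)} + g{\left(-4,-2 \right)}\right) o = \left(\left(5 - 3\right)^{2} + 6 \left(-4\right)\right) \frac{13}{11} = \left(2^{2} - 24\right) \frac{13}{11} = \left(4 - 24\right) \frac{13}{11} = \left(-20\right) \frac{13}{11} = - \frac{260}{11}$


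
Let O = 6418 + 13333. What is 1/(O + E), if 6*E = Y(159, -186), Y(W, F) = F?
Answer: 1/19720 ≈ 5.0710e-5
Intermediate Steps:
O = 19751
E = -31 (E = (⅙)*(-186) = -31)
1/(O + E) = 1/(19751 - 31) = 1/19720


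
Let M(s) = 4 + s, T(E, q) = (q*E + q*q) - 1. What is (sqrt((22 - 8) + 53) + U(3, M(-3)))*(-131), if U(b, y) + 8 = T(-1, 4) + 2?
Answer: -655 - 131*sqrt(67) ≈ -1727.3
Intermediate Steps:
T(E, q) = -1 + q**2 + E*q (T(E, q) = (E*q + q**2) - 1 = (q**2 + E*q) - 1 = -1 + q**2 + E*q)
U(b, y) = 5 (U(b, y) = -8 + ((-1 + 4**2 - 1*4) + 2) = -8 + ((-1 + 16 - 4) + 2) = -8 + (11 + 2) = -8 + 13 = 5)
(sqrt((22 - 8) + 53) + U(3, M(-3)))*(-131) = (sqrt((22 - 8) + 53) + 5)*(-131) = (sqrt(14 + 53) + 5)*(-131) = (sqrt(67) + 5)*(-131) = (5 + sqrt(67))*(-131) = -655 - 131*sqrt(67)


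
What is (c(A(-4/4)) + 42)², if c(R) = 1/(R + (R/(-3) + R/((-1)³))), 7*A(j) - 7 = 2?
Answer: 14161/9 ≈ 1573.4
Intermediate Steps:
A(j) = 9/7 (A(j) = 1 + (⅐)*2 = 1 + 2/7 = 9/7)
c(R) = -3/R (c(R) = 1/(R + (R*(-⅓) + R/(-1))) = 1/(R + (-R/3 + R*(-1))) = 1/(R + (-R/3 - R)) = 1/(R - 4*R/3) = 1/(-R/3) = -3/R)
(c(A(-4/4)) + 42)² = (-3/9/7 + 42)² = (-3*7/9 + 42)² = (-7/3 + 42)² = (119/3)² = 14161/9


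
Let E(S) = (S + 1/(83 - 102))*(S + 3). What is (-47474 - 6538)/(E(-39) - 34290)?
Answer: 171038/104133 ≈ 1.6425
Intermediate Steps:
E(S) = (3 + S)*(-1/19 + S) (E(S) = (S + 1/(-19))*(3 + S) = (S - 1/19)*(3 + S) = (-1/19 + S)*(3 + S) = (3 + S)*(-1/19 + S))
(-47474 - 6538)/(E(-39) - 34290) = (-47474 - 6538)/((-3/19 + (-39)² + (56/19)*(-39)) - 34290) = -54012/((-3/19 + 1521 - 2184/19) - 34290) = -54012/(26712/19 - 34290) = -54012/(-624798/19) = -54012*(-19/624798) = 171038/104133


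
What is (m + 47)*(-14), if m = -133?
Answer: 1204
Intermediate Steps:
(m + 47)*(-14) = (-133 + 47)*(-14) = -86*(-14) = 1204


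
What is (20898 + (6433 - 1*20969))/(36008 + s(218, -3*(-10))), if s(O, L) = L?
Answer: 3181/18019 ≈ 0.17654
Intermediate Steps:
(20898 + (6433 - 1*20969))/(36008 + s(218, -3*(-10))) = (20898 + (6433 - 1*20969))/(36008 - 3*(-10)) = (20898 + (6433 - 20969))/(36008 + 30) = (20898 - 14536)/36038 = 6362*(1/36038) = 3181/18019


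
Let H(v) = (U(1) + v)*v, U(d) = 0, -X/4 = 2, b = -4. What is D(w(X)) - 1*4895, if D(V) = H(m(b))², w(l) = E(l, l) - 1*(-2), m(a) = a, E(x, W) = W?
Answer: -4639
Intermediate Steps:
X = -8 (X = -4*2 = -8)
w(l) = 2 + l (w(l) = l - 1*(-2) = l + 2 = 2 + l)
H(v) = v² (H(v) = (0 + v)*v = v*v = v²)
D(V) = 256 (D(V) = ((-4)²)² = 16² = 256)
D(w(X)) - 1*4895 = 256 - 1*4895 = 256 - 4895 = -4639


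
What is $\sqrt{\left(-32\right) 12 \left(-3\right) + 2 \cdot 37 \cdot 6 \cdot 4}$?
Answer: $4 \sqrt{183} \approx 54.111$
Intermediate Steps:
$\sqrt{\left(-32\right) 12 \left(-3\right) + 2 \cdot 37 \cdot 6 \cdot 4} = \sqrt{\left(-384\right) \left(-3\right) + 74 \cdot 24} = \sqrt{1152 + 1776} = \sqrt{2928} = 4 \sqrt{183}$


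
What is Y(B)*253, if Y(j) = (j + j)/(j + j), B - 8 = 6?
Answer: 253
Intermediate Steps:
B = 14 (B = 8 + 6 = 14)
Y(j) = 1 (Y(j) = (2*j)/((2*j)) = (2*j)*(1/(2*j)) = 1)
Y(B)*253 = 1*253 = 253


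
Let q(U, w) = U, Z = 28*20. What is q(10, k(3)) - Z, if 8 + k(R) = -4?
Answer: -550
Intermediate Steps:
Z = 560
k(R) = -12 (k(R) = -8 - 4 = -12)
q(10, k(3)) - Z = 10 - 1*560 = 10 - 560 = -550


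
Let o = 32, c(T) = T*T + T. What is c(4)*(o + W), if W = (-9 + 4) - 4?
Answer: 460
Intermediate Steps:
c(T) = T + T**2 (c(T) = T**2 + T = T + T**2)
W = -9 (W = -5 - 4 = -9)
c(4)*(o + W) = (4*(1 + 4))*(32 - 9) = (4*5)*23 = 20*23 = 460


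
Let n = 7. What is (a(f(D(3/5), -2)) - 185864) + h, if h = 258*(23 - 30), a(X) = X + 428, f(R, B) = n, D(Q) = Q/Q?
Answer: -187235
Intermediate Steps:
D(Q) = 1
f(R, B) = 7
a(X) = 428 + X
h = -1806 (h = 258*(-7) = -1806)
(a(f(D(3/5), -2)) - 185864) + h = ((428 + 7) - 185864) - 1806 = (435 - 185864) - 1806 = -185429 - 1806 = -187235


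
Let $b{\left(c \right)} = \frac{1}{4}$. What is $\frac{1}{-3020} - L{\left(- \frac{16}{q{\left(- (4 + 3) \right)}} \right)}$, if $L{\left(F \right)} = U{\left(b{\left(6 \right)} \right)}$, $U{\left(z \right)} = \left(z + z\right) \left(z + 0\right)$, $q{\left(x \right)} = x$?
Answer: $- \frac{757}{6040} \approx -0.12533$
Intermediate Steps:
$b{\left(c \right)} = \frac{1}{4}$
$U{\left(z \right)} = 2 z^{2}$ ($U{\left(z \right)} = 2 z z = 2 z^{2}$)
$L{\left(F \right)} = \frac{1}{8}$ ($L{\left(F \right)} = \frac{2}{16} = 2 \cdot \frac{1}{16} = \frac{1}{8}$)
$\frac{1}{-3020} - L{\left(- \frac{16}{q{\left(- (4 + 3) \right)}} \right)} = \frac{1}{-3020} - \frac{1}{8} = - \frac{1}{3020} - \frac{1}{8} = - \frac{757}{6040}$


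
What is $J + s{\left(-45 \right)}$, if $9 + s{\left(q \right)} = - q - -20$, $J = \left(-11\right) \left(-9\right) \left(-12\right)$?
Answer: $-1132$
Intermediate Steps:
$J = -1188$ ($J = 99 \left(-12\right) = -1188$)
$s{\left(q \right)} = 11 - q$ ($s{\left(q \right)} = -9 - \left(-20 + q\right) = 11 - q$)
$J + s{\left(-45 \right)} = -1188 + \left(11 - -45\right) = -1188 + \left(11 + 45\right) = -1188 + 56 = -1132$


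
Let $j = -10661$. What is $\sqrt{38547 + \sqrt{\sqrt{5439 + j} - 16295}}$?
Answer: $\sqrt{38547 + \sqrt{-16295 + i \sqrt{5222}}} \approx 196.33 + 0.3251 i$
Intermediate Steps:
$\sqrt{38547 + \sqrt{\sqrt{5439 + j} - 16295}} = \sqrt{38547 + \sqrt{\sqrt{5439 - 10661} - 16295}} = \sqrt{38547 + \sqrt{\sqrt{-5222} - 16295}} = \sqrt{38547 + \sqrt{i \sqrt{5222} - 16295}} = \sqrt{38547 + \sqrt{-16295 + i \sqrt{5222}}}$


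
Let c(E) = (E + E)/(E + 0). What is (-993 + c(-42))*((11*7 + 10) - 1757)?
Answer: 1654970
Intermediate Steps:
c(E) = 2 (c(E) = (2*E)/E = 2)
(-993 + c(-42))*((11*7 + 10) - 1757) = (-993 + 2)*((11*7 + 10) - 1757) = -991*((77 + 10) - 1757) = -991*(87 - 1757) = -991*(-1670) = 1654970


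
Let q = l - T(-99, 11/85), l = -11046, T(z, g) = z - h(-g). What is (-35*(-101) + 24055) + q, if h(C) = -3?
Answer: 16640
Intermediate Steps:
T(z, g) = 3 + z (T(z, g) = z - 1*(-3) = z + 3 = 3 + z)
q = -10950 (q = -11046 - (3 - 99) = -11046 - 1*(-96) = -11046 + 96 = -10950)
(-35*(-101) + 24055) + q = (-35*(-101) + 24055) - 10950 = (3535 + 24055) - 10950 = 27590 - 10950 = 16640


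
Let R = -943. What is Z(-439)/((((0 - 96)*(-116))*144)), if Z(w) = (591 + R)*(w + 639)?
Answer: -275/6264 ≈ -0.043902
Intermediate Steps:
Z(w) = -224928 - 352*w (Z(w) = (591 - 943)*(w + 639) = -352*(639 + w) = -224928 - 352*w)
Z(-439)/((((0 - 96)*(-116))*144)) = (-224928 - 352*(-439))/((((0 - 96)*(-116))*144)) = (-224928 + 154528)/((-96*(-116)*144)) = -70400/(11136*144) = -70400/1603584 = -70400*1/1603584 = -275/6264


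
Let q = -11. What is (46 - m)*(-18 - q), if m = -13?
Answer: -413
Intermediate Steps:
(46 - m)*(-18 - q) = (46 - 1*(-13))*(-18 - 1*(-11)) = (46 + 13)*(-18 + 11) = 59*(-7) = -413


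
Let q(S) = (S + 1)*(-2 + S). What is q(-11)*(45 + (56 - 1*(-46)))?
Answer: 19110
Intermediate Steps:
q(S) = (1 + S)*(-2 + S)
q(-11)*(45 + (56 - 1*(-46))) = (-2 + (-11)**2 - 1*(-11))*(45 + (56 - 1*(-46))) = (-2 + 121 + 11)*(45 + (56 + 46)) = 130*(45 + 102) = 130*147 = 19110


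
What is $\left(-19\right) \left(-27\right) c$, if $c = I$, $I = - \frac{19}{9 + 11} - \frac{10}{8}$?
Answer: $- \frac{5643}{5} \approx -1128.6$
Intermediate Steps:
$I = - \frac{11}{5}$ ($I = - \frac{19}{20} - \frac{5}{4} = - \frac{11}{5} \approx -2.2$)
$c = - \frac{11}{5} \approx -2.2$
$\left(-19\right) \left(-27\right) c = \left(-19\right) \left(-27\right) \left(- \frac{11}{5}\right) = 513 \left(- \frac{11}{5}\right) = - \frac{5643}{5}$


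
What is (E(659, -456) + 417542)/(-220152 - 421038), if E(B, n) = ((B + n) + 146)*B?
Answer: -647533/641190 ≈ -1.0099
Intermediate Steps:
E(B, n) = B*(146 + B + n) (E(B, n) = (146 + B + n)*B = B*(146 + B + n))
(E(659, -456) + 417542)/(-220152 - 421038) = (659*(146 + 659 - 456) + 417542)/(-220152 - 421038) = (659*349 + 417542)/(-641190) = (229991 + 417542)*(-1/641190) = 647533*(-1/641190) = -647533/641190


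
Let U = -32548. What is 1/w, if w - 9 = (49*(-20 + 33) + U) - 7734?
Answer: -1/39636 ≈ -2.5230e-5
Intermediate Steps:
w = -39636 (w = 9 + ((49*(-20 + 33) - 32548) - 7734) = 9 + ((49*13 - 32548) - 7734) = 9 + ((637 - 32548) - 7734) = 9 + (-31911 - 7734) = 9 - 39645 = -39636)
1/w = 1/(-39636) = -1/39636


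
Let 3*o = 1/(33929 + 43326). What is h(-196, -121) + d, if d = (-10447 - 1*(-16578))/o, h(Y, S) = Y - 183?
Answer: 1420950836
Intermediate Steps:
h(Y, S) = -183 + Y
o = 1/231765 (o = 1/(3*(33929 + 43326)) = (1/3)/77255 = (1/3)*(1/77255) = 1/231765 ≈ 4.3147e-6)
d = 1420951215 (d = (-10447 - 1*(-16578))/(1/231765) = (-10447 + 16578)*231765 = 6131*231765 = 1420951215)
h(-196, -121) + d = (-183 - 196) + 1420951215 = -379 + 1420951215 = 1420950836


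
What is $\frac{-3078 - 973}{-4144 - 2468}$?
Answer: $\frac{4051}{6612} \approx 0.61267$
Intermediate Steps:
$\frac{-3078 - 973}{-4144 - 2468} = - \frac{4051}{-6612} = \left(-4051\right) \left(- \frac{1}{6612}\right) = \frac{4051}{6612}$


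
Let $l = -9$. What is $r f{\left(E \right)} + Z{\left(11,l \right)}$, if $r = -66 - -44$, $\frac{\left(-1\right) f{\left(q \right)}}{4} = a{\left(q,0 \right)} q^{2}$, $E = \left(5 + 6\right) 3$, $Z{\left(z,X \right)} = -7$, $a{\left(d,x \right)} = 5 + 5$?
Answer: $958313$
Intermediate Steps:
$a{\left(d,x \right)} = 10$
$E = 33$ ($E = 11 \cdot 3 = 33$)
$f{\left(q \right)} = - 40 q^{2}$ ($f{\left(q \right)} = - 4 \cdot 10 q^{2} = - 40 q^{2}$)
$r = -22$ ($r = -66 + 44 = -22$)
$r f{\left(E \right)} + Z{\left(11,l \right)} = - 22 \left(- 40 \cdot 33^{2}\right) - 7 = - 22 \left(\left(-40\right) 1089\right) - 7 = \left(-22\right) \left(-43560\right) - 7 = 958320 - 7 = 958313$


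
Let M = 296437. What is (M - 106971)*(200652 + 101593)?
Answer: 57265151170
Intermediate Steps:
(M - 106971)*(200652 + 101593) = (296437 - 106971)*(200652 + 101593) = 189466*302245 = 57265151170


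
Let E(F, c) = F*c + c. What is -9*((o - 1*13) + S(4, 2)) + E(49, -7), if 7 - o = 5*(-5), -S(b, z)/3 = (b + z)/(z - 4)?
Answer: -602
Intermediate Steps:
E(F, c) = c + F*c
S(b, z) = -3*(b + z)/(-4 + z) (S(b, z) = -3*(b + z)/(z - 4) = -3*(b + z)/(-4 + z))
o = 32 (o = 7 - 5*(-5) = 7 - 1*(-25) = 7 + 25 = 32)
-9*((o - 1*13) + S(4, 2)) + E(49, -7) = -9*((32 - 1*13) + 3*(-1*4 - 1*2)/(-4 + 2)) - 7*(1 + 49) = -9*((32 - 13) + 3*(-4 - 2)/(-2)) - 7*50 = -9*(19 + 3*(-½)*(-6)) - 350 = -9*(19 + 9) - 350 = -9*28 - 350 = -252 - 350 = -602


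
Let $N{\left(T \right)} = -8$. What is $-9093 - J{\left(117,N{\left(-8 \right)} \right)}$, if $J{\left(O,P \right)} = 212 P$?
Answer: $-7397$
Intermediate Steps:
$-9093 - J{\left(117,N{\left(-8 \right)} \right)} = -9093 - 212 \left(-8\right) = -9093 - -1696 = -9093 + 1696 = -7397$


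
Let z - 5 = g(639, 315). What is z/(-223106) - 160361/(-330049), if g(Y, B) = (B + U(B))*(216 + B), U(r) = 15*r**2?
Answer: -260866107074089/73635912194 ≈ -3542.6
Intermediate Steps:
g(Y, B) = (216 + B)*(B + 15*B**2) (g(Y, B) = (B + 15*B**2)*(216 + B) = (216 + B)*(B + 15*B**2))
z = 790494395 (z = 5 + 315*(216 + 15*315**2 + 3241*315) = 5 + 315*(216 + 15*99225 + 1020915) = 5 + 315*(216 + 1488375 + 1020915) = 5 + 315*2509506 = 5 + 790494390 = 790494395)
z/(-223106) - 160361/(-330049) = 790494395/(-223106) - 160361/(-330049) = 790494395*(-1/223106) - 160361*(-1/330049) = -790494395/223106 + 160361/330049 = -260866107074089/73635912194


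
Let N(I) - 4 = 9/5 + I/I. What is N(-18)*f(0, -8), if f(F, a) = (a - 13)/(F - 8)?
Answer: 357/20 ≈ 17.850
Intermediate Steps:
N(I) = 34/5 (N(I) = 4 + (9/5 + I/I) = 4 + (9*(⅕) + 1) = 4 + (9/5 + 1) = 4 + 14/5 = 34/5)
f(F, a) = (-13 + a)/(-8 + F)
N(-18)*f(0, -8) = 34*((-13 - 8)/(-8 + 0))/5 = 34*(-21/(-8))/5 = 34*(-⅛*(-21))/5 = (34/5)*(21/8) = 357/20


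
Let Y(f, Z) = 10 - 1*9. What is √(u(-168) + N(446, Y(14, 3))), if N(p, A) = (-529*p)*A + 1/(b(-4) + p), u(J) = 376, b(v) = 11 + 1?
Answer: I*√49411587854/458 ≈ 485.34*I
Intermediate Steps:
b(v) = 12
Y(f, Z) = 1 (Y(f, Z) = 10 - 9 = 1)
N(p, A) = 1/(12 + p) - 529*A*p (N(p, A) = (-529*p)*A + 1/(12 + p) = -529*A*p + 1/(12 + p) = 1/(12 + p) - 529*A*p)
√(u(-168) + N(446, Y(14, 3))) = √(376 + (1 - 6348*1*446 - 529*1*446²)/(12 + 446)) = √(376 + (1 - 2831208 - 529*1*198916)/458) = √(376 + (1 - 2831208 - 105226564)/458) = √(376 + (1/458)*(-108057771)) = √(376 - 108057771/458) = √(-107885563/458) = I*√49411587854/458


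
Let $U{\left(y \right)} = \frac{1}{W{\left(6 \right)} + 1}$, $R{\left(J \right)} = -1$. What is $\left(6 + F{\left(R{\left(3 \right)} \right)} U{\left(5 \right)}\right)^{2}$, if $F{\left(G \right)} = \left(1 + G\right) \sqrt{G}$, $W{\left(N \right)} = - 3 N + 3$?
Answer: $36$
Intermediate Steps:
$W{\left(N \right)} = 3 - 3 N$
$U{\left(y \right)} = - \frac{1}{14}$ ($U{\left(y \right)} = \frac{1}{\left(3 - 18\right) + 1} = \frac{1}{-15 + 1} = \frac{1}{-14} = - \frac{1}{14}$)
$F{\left(G \right)} = \sqrt{G} \left(1 + G\right)$
$\left(6 + F{\left(R{\left(3 \right)} \right)} U{\left(5 \right)}\right)^{2} = \left(6 + \sqrt{-1} \left(1 - 1\right) \left(- \frac{1}{14}\right)\right)^{2} = \left(6 + i 0 \left(- \frac{1}{14}\right)\right)^{2} = \left(6 + 0 \left(- \frac{1}{14}\right)\right)^{2} = \left(6 + 0\right)^{2} = 6^{2} = 36$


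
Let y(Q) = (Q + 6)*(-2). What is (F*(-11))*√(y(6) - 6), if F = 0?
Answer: 0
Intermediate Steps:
y(Q) = -12 - 2*Q (y(Q) = (6 + Q)*(-2) = -12 - 2*Q)
(F*(-11))*√(y(6) - 6) = (0*(-11))*√((-12 - 2*6) - 6) = 0*√((-12 - 12) - 6) = 0*√(-24 - 6) = 0*√(-30) = 0*(I*√30) = 0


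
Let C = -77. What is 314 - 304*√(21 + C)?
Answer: 314 - 608*I*√14 ≈ 314.0 - 2274.9*I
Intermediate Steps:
314 - 304*√(21 + C) = 314 - 304*√(21 - 77) = 314 - 608*I*√14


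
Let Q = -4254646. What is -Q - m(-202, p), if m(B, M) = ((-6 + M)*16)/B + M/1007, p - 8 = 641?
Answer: 432732395181/101707 ≈ 4.2547e+6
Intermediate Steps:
p = 649 (p = 8 + 641 = 649)
m(B, M) = M/1007 + (-96 + 16*M)/B (m(B, M) = (-96 + 16*M)/B + M*(1/1007) = (-96 + 16*M)/B + M/1007 = M/1007 + (-96 + 16*M)/B)
-Q - m(-202, p) = -1*(-4254646) - (-96672 + 16112*649 - 202*649)/(1007*(-202)) = 4254646 - (-1)*(-96672 + 10456688 - 131098)/(1007*202) = 4254646 - (-1)*10228918/(1007*202) = 4254646 - 1*(-5114459/101707) = 4254646 + 5114459/101707 = 432732395181/101707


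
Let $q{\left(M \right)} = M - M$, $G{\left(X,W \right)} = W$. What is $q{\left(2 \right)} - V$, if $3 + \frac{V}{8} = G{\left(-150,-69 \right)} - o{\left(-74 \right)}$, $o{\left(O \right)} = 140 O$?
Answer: $-82304$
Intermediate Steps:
$q{\left(M \right)} = 0$
$V = 82304$ ($V = -24 + 8 \left(-69 - 140 \left(-74\right)\right) = -24 + 8 \left(-69 - -10360\right) = -24 + 8 \left(-69 + 10360\right) = -24 + 8 \cdot 10291 = -24 + 82328 = 82304$)
$q{\left(2 \right)} - V = 0 - 82304 = -82304$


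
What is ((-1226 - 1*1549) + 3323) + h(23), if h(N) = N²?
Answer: 1077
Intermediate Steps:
((-1226 - 1*1549) + 3323) + h(23) = ((-1226 - 1*1549) + 3323) + 23² = ((-1226 - 1549) + 3323) + 529 = (-2775 + 3323) + 529 = 548 + 529 = 1077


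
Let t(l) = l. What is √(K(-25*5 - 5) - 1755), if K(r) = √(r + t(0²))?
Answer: √(-1755 + I*√130) ≈ 0.1361 + 41.893*I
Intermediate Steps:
K(r) = √r (K(r) = √(r + 0²) = √(r + 0) = √r)
√(K(-25*5 - 5) - 1755) = √(√(-25*5 - 5) - 1755) = √(√(-5*25 - 5) - 1755) = √(√(-125 - 5) - 1755) = √(√(-130) - 1755) = √(I*√130 - 1755) = √(-1755 + I*√130)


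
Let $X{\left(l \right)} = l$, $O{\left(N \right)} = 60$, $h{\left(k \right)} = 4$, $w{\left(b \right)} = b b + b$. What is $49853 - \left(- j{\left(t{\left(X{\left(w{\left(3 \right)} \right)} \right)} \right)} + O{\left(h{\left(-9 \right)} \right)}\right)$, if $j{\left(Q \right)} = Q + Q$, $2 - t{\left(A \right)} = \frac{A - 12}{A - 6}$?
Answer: $49797$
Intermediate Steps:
$w{\left(b \right)} = b + b^{2}$ ($w{\left(b \right)} = b^{2} + b = b + b^{2}$)
$t{\left(A \right)} = 2 - \frac{-12 + A}{-6 + A}$ ($t{\left(A \right)} = 2 - \frac{A - 12}{A - 6} = 2 - \frac{-12 + A}{-6 + A}$)
$j{\left(Q \right)} = 2 Q$
$49853 - \left(- j{\left(t{\left(X{\left(w{\left(3 \right)} \right)} \right)} \right)} + O{\left(h{\left(-9 \right)} \right)}\right) = 49853 + \left(2 \frac{3 \left(1 + 3\right)}{-6 + 3 \left(1 + 3\right)} - 60\right) = 49853 - \left(60 - 2 \frac{3 \cdot 4}{-6 + 3 \cdot 4}\right) = 49853 - \left(60 - 2 \frac{12}{-6 + 12}\right) = 49853 - \left(60 - 2 \cdot \frac{12}{6}\right) = 49853 - \left(60 - 2 \cdot 12 \cdot \frac{1}{6}\right) = 49853 + \left(2 \cdot 2 - 60\right) = 49853 + \left(4 - 60\right) = 49853 - 56 = 49797$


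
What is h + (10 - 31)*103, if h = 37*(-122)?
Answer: -6677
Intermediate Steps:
h = -4514
h + (10 - 31)*103 = -4514 + (10 - 31)*103 = -4514 - 21*103 = -4514 - 2163 = -6677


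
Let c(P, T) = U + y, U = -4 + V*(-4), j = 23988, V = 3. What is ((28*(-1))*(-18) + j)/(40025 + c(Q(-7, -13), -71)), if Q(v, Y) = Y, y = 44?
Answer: 628/1027 ≈ 0.61149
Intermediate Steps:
U = -16 (U = -4 + 3*(-4) = -4 - 12 = -16)
c(P, T) = 28 (c(P, T) = -16 + 44 = 28)
((28*(-1))*(-18) + j)/(40025 + c(Q(-7, -13), -71)) = ((28*(-1))*(-18) + 23988)/(40025 + 28) = (-28*(-18) + 23988)/40053 = (504 + 23988)*(1/40053) = 24492*(1/40053) = 628/1027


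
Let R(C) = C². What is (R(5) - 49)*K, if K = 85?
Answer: -2040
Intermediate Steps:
(R(5) - 49)*K = (5² - 49)*85 = (25 - 49)*85 = -24*85 = -2040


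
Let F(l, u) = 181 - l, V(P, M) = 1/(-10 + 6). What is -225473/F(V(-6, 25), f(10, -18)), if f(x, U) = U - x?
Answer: -901892/725 ≈ -1244.0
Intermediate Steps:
V(P, M) = -¼ (V(P, M) = 1/(-4) = -¼)
-225473/F(V(-6, 25), f(10, -18)) = -225473/(181 - 1*(-¼)) = -225473/(181 + ¼) = -225473/725/4 = -225473*4/725 = -901892/725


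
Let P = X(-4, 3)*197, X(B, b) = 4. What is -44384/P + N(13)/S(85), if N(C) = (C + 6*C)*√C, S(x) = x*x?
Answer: -11096/197 + 91*√13/7225 ≈ -56.279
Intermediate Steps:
S(x) = x²
N(C) = 7*C^(3/2) (N(C) = (7*C)*√C = 7*C^(3/2))
P = 788 (P = 4*197 = 788)
-44384/P + N(13)/S(85) = -44384/788 + (7*13^(3/2))/(85²) = -44384*1/788 + (7*(13*√13))/7225 = -11096/197 + (91*√13)*(1/7225) = -11096/197 + 91*√13/7225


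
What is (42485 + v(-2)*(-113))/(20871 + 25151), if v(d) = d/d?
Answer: 21186/23011 ≈ 0.92069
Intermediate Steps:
v(d) = 1
(42485 + v(-2)*(-113))/(20871 + 25151) = (42485 + 1*(-113))/(20871 + 25151) = (42485 - 113)/46022 = 42372*(1/46022) = 21186/23011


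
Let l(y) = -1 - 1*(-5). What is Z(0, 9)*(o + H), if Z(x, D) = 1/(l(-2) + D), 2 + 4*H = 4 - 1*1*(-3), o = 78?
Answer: 317/52 ≈ 6.0962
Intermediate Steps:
l(y) = 4 (l(y) = -1 + 5 = 4)
H = 5/4 (H = -1/2 + (4 - 1*1*(-3))/4 = -1/2 + (4 - 1*(-3))/4 = -1/2 + (4 + 3)/4 = -1/2 + (1/4)*7 = -1/2 + 7/4 = 5/4 ≈ 1.2500)
Z(x, D) = 1/(4 + D)
Z(0, 9)*(o + H) = (78 + 5/4)/(4 + 9) = (317/4)/13 = (1/13)*(317/4) = 317/52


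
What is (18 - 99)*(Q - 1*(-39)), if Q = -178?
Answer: 11259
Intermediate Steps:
(18 - 99)*(Q - 1*(-39)) = (18 - 99)*(-178 - 1*(-39)) = -81*(-178 + 39) = -81*(-139) = 11259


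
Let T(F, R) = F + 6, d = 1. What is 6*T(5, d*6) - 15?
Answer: 51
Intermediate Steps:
T(F, R) = 6 + F
6*T(5, d*6) - 15 = 6*(6 + 5) - 15 = 6*11 - 15 = 66 - 15 = 51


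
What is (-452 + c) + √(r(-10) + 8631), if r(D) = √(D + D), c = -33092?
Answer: -33544 + √(8631 + 2*I*√5) ≈ -33451.0 + 0.024069*I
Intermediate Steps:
r(D) = √2*√D (r(D) = √(2*D) = √2*√D)
(-452 + c) + √(r(-10) + 8631) = (-452 - 33092) + √(√2*√(-10) + 8631) = -33544 + √(√2*(I*√10) + 8631) = -33544 + √(2*I*√5 + 8631) = -33544 + √(8631 + 2*I*√5)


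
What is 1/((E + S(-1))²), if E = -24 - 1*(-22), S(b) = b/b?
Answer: 1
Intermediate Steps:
S(b) = 1
E = -2 (E = -24 + 22 = -2)
1/((E + S(-1))²) = 1/((-2 + 1)²) = 1/((-1)²) = 1/1 = 1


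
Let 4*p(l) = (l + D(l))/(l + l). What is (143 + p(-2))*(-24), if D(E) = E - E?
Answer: -3435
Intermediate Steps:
D(E) = 0
p(l) = ⅛ (p(l) = ((l + 0)/(l + l))/4 = (l/((2*l)))/4 = (l*(1/(2*l)))/4 = (¼)*(½) = ⅛)
(143 + p(-2))*(-24) = (143 + ⅛)*(-24) = (1145/8)*(-24) = -3435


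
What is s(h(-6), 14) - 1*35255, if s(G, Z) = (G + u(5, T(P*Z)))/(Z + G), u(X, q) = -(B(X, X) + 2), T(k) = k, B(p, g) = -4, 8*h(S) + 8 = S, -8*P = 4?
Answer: -1727494/49 ≈ -35255.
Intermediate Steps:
P = -½ (P = -⅛*4 = -½ ≈ -0.50000)
h(S) = -1 + S/8
u(X, q) = 2 (u(X, q) = -(-4 + 2) = -1*(-2) = 2)
s(G, Z) = (2 + G)/(G + Z) (s(G, Z) = (G + 2)/(Z + G) = (2 + G)/(G + Z))
s(h(-6), 14) - 1*35255 = (2 + (-1 + (⅛)*(-6)))/((-1 + (⅛)*(-6)) + 14) - 1*35255 = (2 + (-1 - ¾))/((-1 - ¾) + 14) - 35255 = (2 - 7/4)/(-7/4 + 14) - 35255 = (¼)/(49/4) - 35255 = (4/49)*(¼) - 35255 = 1/49 - 35255 = -1727494/49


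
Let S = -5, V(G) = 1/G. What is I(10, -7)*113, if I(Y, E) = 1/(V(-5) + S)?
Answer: -565/26 ≈ -21.731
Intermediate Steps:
V(G) = 1/G
I(Y, E) = -5/26 (I(Y, E) = 1/(1/(-5) - 5) = 1/(-⅕ - 5) = 1/(-26/5) = -5/26)
I(10, -7)*113 = -5/26*113 = -565/26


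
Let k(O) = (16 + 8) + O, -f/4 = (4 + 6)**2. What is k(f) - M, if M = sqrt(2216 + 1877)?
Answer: -376 - sqrt(4093) ≈ -439.98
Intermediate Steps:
f = -400 (f = -4*(4 + 6)**2 = -4*10**2 = -4*100 = -400)
M = sqrt(4093) ≈ 63.977
k(O) = 24 + O
k(f) - M = (24 - 400) - sqrt(4093) = -376 - sqrt(4093)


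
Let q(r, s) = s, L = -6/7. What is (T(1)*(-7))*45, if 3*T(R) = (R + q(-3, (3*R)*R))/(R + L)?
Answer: -2940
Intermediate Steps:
L = -6/7 (L = -6*1/7 = -6/7 ≈ -0.85714)
T(R) = (R + 3*R**2)/(3*(-6/7 + R)) (T(R) = ((R + (3*R)*R)/(R - 6/7))/3 = ((R + 3*R**2)/(-6/7 + R))/3 = (R + 3*R**2)/(3*(-6/7 + R)))
(T(1)*(-7))*45 = (((7/3)*1*(1 + 3*1)/(-6 + 7*1))*(-7))*45 = (((7/3)*1*(1 + 3)/(-6 + 7))*(-7))*45 = (((7/3)*1*4/1)*(-7))*45 = (((7/3)*1*1*4)*(-7))*45 = ((28/3)*(-7))*45 = -196/3*45 = -2940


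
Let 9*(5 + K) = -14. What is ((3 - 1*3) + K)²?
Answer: 3481/81 ≈ 42.975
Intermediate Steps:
K = -59/9 (K = -5 + (⅑)*(-14) = -5 - 14/9 = -59/9 ≈ -6.5556)
((3 - 1*3) + K)² = ((3 - 1*3) - 59/9)² = ((3 - 3) - 59/9)² = (0 - 59/9)² = (-59/9)² = 3481/81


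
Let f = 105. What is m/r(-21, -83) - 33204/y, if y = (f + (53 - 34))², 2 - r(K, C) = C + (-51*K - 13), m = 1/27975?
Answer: -225950526019/104632430700 ≈ -2.1595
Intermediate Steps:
m = 1/27975 ≈ 3.5746e-5
r(K, C) = 15 - C + 51*K (r(K, C) = 2 - (C + (-51*K - 13)) = 2 - (C + (-13 - 51*K)) = 2 - (-13 + C - 51*K) = 2 + (13 - C + 51*K) = 15 - C + 51*K)
y = 15376 (y = (105 + (53 - 34))² = (105 + 19)² = 124² = 15376)
m/r(-21, -83) - 33204/y = 1/(27975*(15 - 1*(-83) + 51*(-21))) - 33204/15376 = 1/(27975*(15 + 83 - 1071)) - 33204*1/15376 = (1/27975)/(-973) - 8301/3844 = (1/27975)*(-1/973) - 8301/3844 = -1/27219675 - 8301/3844 = -225950526019/104632430700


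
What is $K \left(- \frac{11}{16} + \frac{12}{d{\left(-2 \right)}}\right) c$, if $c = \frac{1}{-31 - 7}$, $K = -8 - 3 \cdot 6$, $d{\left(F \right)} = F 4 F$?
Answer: $\frac{13}{304} \approx 0.042763$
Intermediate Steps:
$d{\left(F \right)} = 4 F^{2}$ ($d{\left(F \right)} = 4 F F = 4 F^{2}$)
$K = -26$ ($K = -8 - 18 = -26$)
$c = - \frac{1}{38}$ ($c = \frac{1}{-38} = - \frac{1}{38} \approx -0.026316$)
$K \left(- \frac{11}{16} + \frac{12}{d{\left(-2 \right)}}\right) c = - 26 \left(- \frac{11}{16} + \frac{12}{4 \left(-2\right)^{2}}\right) \left(- \frac{1}{38}\right) = - 26 \left(\left(-11\right) \frac{1}{16} + \frac{12}{4 \cdot 4}\right) \left(- \frac{1}{38}\right) = - 26 \left(- \frac{11}{16} + \frac{12}{16}\right) \left(- \frac{1}{38}\right) = - 26 \left(- \frac{11}{16} + 12 \cdot \frac{1}{16}\right) \left(- \frac{1}{38}\right) = - 26 \left(- \frac{11}{16} + \frac{3}{4}\right) \left(- \frac{1}{38}\right) = \left(-26\right) \frac{1}{16} \left(- \frac{1}{38}\right) = \left(- \frac{13}{8}\right) \left(- \frac{1}{38}\right) = \frac{13}{304}$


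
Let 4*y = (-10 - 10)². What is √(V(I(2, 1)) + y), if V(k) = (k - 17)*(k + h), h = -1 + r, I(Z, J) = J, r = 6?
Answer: 2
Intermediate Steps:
h = 5 (h = -1 + 6 = 5)
V(k) = (-17 + k)*(5 + k) (V(k) = (k - 17)*(k + 5) = (-17 + k)*(5 + k))
y = 100 (y = (-10 - 10)²/4 = (¼)*(-20)² = (¼)*400 = 100)
√(V(I(2, 1)) + y) = √((-85 + 1² - 12*1) + 100) = √((-85 + 1 - 12) + 100) = √(-96 + 100) = √4 = 2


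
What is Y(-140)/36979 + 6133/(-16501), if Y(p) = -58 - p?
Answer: -225439125/610190479 ≈ -0.36946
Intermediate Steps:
Y(-140)/36979 + 6133/(-16501) = (-58 - 1*(-140))/36979 + 6133/(-16501) = (-58 + 140)*(1/36979) + 6133*(-1/16501) = 82*(1/36979) - 6133/16501 = 82/36979 - 6133/16501 = -225439125/610190479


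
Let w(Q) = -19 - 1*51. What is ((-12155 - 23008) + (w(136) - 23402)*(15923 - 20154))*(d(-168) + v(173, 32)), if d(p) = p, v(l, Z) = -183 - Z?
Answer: -38022274827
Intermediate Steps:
w(Q) = -70 (w(Q) = -19 - 51 = -70)
((-12155 - 23008) + (w(136) - 23402)*(15923 - 20154))*(d(-168) + v(173, 32)) = ((-12155 - 23008) + (-70 - 23402)*(15923 - 20154))*(-168 + (-183 - 1*32)) = (-35163 - 23472*(-4231))*(-168 + (-183 - 32)) = (-35163 + 99310032)*(-168 - 215) = 99274869*(-383) = -38022274827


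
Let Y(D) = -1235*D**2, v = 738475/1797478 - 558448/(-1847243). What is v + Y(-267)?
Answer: -292332492780858181341/3320378653154 ≈ -8.8042e+7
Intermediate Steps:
v = 2367940768569/3320378653154 (v = 738475*(1/1797478) - 558448*(-1/1847243) = 738475/1797478 + 558448/1847243 = 2367940768569/3320378653154 ≈ 0.71315)
v + Y(-267) = 2367940768569/3320378653154 - 1235*(-267)**2 = 2367940768569/3320378653154 - 1235*71289 = 2367940768569/3320378653154 - 88041915 = -292332492780858181341/3320378653154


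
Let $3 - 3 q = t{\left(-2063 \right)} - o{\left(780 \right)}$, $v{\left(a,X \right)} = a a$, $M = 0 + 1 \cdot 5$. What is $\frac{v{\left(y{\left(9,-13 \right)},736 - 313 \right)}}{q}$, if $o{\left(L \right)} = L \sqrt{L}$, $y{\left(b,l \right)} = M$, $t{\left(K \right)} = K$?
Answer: $- \frac{77475}{235141822} + \frac{29250 \sqrt{195}}{117570911} \approx 0.0031446$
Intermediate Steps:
$M = 5$ ($M = 0 + 5 = 5$)
$y{\left(b,l \right)} = 5$
$o{\left(L \right)} = L^{\frac{3}{2}}$
$v{\left(a,X \right)} = a^{2}$
$q = \frac{2066}{3} + 520 \sqrt{195}$ ($q = 1 - \frac{-2063 - 780^{\frac{3}{2}}}{3} = 1 - \frac{-2063 - 1560 \sqrt{195}}{3} = 1 + \left(\frac{2063}{3} + 520 \sqrt{195}\right) = \frac{2066}{3} + 520 \sqrt{195} \approx 7950.1$)
$\frac{v{\left(y{\left(9,-13 \right)},736 - 313 \right)}}{q} = \frac{5^{2}}{\frac{2066}{3} + 520 \sqrt{195}} = \frac{25}{\frac{2066}{3} + 520 \sqrt{195}}$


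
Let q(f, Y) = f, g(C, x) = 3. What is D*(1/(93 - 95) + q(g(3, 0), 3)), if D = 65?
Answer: 325/2 ≈ 162.50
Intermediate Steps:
D*(1/(93 - 95) + q(g(3, 0), 3)) = 65*(1/(93 - 95) + 3) = 65*(1/(-2) + 3) = 65*(-1/2 + 3) = 65*(5/2) = 325/2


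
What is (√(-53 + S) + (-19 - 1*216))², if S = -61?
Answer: (235 - I*√114)² ≈ 55111.0 - 5018.2*I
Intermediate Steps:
(√(-53 + S) + (-19 - 1*216))² = (√(-53 - 61) + (-19 - 1*216))² = (√(-114) + (-19 - 216))² = (I*√114 - 235)² = (-235 + I*√114)²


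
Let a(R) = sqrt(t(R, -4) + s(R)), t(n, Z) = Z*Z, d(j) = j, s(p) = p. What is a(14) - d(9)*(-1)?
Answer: 9 + sqrt(30) ≈ 14.477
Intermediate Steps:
t(n, Z) = Z**2
a(R) = sqrt(16 + R) (a(R) = sqrt((-4)**2 + R) = sqrt(16 + R))
a(14) - d(9)*(-1) = sqrt(16 + 14) - 9*(-1) = sqrt(30) - 1*(-9) = sqrt(30) + 9 = 9 + sqrt(30)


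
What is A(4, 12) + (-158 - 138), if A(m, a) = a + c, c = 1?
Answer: -283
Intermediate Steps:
A(m, a) = 1 + a (A(m, a) = a + 1 = 1 + a)
A(4, 12) + (-158 - 138) = (1 + 12) + (-158 - 138) = 13 - 296 = -283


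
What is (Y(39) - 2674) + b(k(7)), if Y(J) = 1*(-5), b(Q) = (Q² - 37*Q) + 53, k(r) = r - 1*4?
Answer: -2728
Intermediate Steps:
k(r) = -4 + r (k(r) = r - 4 = -4 + r)
b(Q) = 53 + Q² - 37*Q
Y(J) = -5
(Y(39) - 2674) + b(k(7)) = (-5 - 2674) + (53 + (-4 + 7)² - 37*(-4 + 7)) = -2679 + (53 + 3² - 37*3) = -2679 + (53 + 9 - 111) = -2679 - 49 = -2728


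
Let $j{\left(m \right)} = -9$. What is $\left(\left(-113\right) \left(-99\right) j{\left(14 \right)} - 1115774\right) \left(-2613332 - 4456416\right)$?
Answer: $8600044442836$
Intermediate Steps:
$\left(\left(-113\right) \left(-99\right) j{\left(14 \right)} - 1115774\right) \left(-2613332 - 4456416\right) = \left(\left(-113\right) \left(-99\right) \left(-9\right) - 1115774\right) \left(-2613332 - 4456416\right) = \left(11187 \left(-9\right) - 1115774\right) \left(-7069748\right) = \left(-100683 - 1115774\right) \left(-7069748\right) = \left(-1216457\right) \left(-7069748\right) = 8600044442836$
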